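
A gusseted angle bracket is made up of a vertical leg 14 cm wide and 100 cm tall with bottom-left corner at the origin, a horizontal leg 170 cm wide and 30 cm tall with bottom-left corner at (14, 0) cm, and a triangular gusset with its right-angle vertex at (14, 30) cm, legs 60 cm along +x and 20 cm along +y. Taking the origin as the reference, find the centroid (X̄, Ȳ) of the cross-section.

Part | A | x̄ᵢ | ȳᵢ | A·x̄ᵢ | A·ȳᵢ
vertical leg | 1400.00 | 7.00 | 50.00 | 9800.00 | 70000.00
horizontal leg | 5100.00 | 99.00 | 15.00 | 504900.00 | 76500.00
gusset | 600.00 | 34.00 | 36.67 | 20400.00 | 22000.00
Σ | 7100.00 |  |  | 535100.00 | 168500.00
X̄ = 535100.00 / 7100.00 = 75.37 cm
Ȳ = 168500.00 / 7100.00 = 23.73 cm

X̄ = 75.37 cm, Ȳ = 23.73 cm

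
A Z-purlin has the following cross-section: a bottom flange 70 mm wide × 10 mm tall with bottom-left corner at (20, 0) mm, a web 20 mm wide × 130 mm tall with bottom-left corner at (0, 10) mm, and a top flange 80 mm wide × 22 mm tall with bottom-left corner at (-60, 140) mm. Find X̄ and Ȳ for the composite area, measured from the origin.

Part | A | x̄ᵢ | ȳᵢ | A·x̄ᵢ | A·ȳᵢ
bottom flange | 700.00 | 55.00 | 5.00 | 38500.00 | 3500.00
web | 2600.00 | 10.00 | 75.00 | 26000.00 | 195000.00
top flange | 1760.00 | -20.00 | 151.00 | -35200.00 | 265760.00
Σ | 5060.00 |  |  | 29300.00 | 464260.00
X̄ = 29300.00 / 5060.00 = 5.79 mm
Ȳ = 464260.00 / 5060.00 = 91.75 mm

X̄ = 5.79 mm, Ȳ = 91.75 mm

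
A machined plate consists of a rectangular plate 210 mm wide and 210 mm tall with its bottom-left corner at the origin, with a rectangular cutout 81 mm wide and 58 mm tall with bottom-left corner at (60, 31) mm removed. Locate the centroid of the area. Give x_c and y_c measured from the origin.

plate: A = 210 × 210 = 44100.00, centroid at (105.00, 105.00).
hole: A = −(81 × 58) = -4698.00, centroid at (100.50, 60.00).
ΣA = 39402.00 mm², ΣAx_c = 4158351.00 mm³, ΣAy_c = 4348620.00 mm³.
x_c = 4158351.00/39402.00 = 105.54 mm; y_c = 4348620.00/39402.00 = 110.37 mm.

x_c = 105.54 mm, y_c = 110.37 mm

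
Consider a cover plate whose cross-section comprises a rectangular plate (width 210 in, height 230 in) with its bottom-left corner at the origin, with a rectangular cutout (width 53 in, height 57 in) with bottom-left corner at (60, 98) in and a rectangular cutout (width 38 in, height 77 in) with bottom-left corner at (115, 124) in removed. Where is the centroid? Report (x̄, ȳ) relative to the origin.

x̄ = 104.32 in, ȳ = 110.90 in

Part | A | x̄ᵢ | ȳᵢ | A·x̄ᵢ | A·ȳᵢ
plate | 48300.00 | 105.00 | 115.00 | 5071500.00 | 5554500.00
hole 1 | -3021.00 | 86.50 | 126.50 | -261316.50 | -382156.50
hole 2 | -2926.00 | 134.00 | 162.50 | -392084.00 | -475475.00
Σ | 42353.00 |  |  | 4418099.50 | 4696868.50
x̄ = 4418099.50 / 42353.00 = 104.32 in
ȳ = 4696868.50 / 42353.00 = 110.90 in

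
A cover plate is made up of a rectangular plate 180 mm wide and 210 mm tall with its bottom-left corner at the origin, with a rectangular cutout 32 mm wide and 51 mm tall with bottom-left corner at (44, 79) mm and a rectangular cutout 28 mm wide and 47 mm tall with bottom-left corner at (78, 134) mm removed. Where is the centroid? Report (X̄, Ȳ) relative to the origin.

X̄ = 91.33 mm, Ȳ = 103.04 mm

Part | A | x̄ᵢ | ȳᵢ | A·x̄ᵢ | A·ȳᵢ
plate | 37800.00 | 90.00 | 105.00 | 3402000.00 | 3969000.00
hole 1 | -1632.00 | 60.00 | 104.50 | -97920.00 | -170544.00
hole 2 | -1316.00 | 92.00 | 157.50 | -121072.00 | -207270.00
Σ | 34852.00 |  |  | 3183008.00 | 3591186.00
X̄ = 3183008.00 / 34852.00 = 91.33 mm
Ȳ = 3591186.00 / 34852.00 = 103.04 mm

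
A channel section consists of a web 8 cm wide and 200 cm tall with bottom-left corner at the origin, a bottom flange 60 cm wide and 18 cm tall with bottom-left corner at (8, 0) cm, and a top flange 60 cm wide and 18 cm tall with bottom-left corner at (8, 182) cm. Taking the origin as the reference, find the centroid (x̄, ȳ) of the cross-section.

web: A = 8 × 200 = 1600.00, centroid at (4.00, 100.00).
bottom flange: A = 60 × 18 = 1080.00, centroid at (38.00, 9.00).
top flange: A = 60 × 18 = 1080.00, centroid at (38.00, 191.00).
ΣA = 3760.00 cm²
ΣAx̄ = (1600.00)(4.00) + (1080.00)(38.00) + (1080.00)(38.00) = 88480.00 cm³
ΣAȳ = (1600.00)(100.00) + (1080.00)(9.00) + (1080.00)(191.00) = 376000.00 cm³
x̄ = 88480.00 / 3760.00 = 23.53 cm
ȳ = 376000.00 / 3760.00 = 100.00 cm

x̄ = 23.53 cm, ȳ = 100.00 cm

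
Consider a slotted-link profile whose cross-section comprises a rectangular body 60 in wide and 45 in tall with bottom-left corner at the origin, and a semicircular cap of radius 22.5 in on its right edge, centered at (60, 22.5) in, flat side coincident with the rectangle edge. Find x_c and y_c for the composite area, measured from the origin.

x_c = 39.00 in, y_c = 22.50 in

rectangular body: A = 60 × 45 = 2700.00, centroid at (30.00, 22.50).
semicircular end: A = ½π·22.5² = 795.22, centroid at (69.55, 22.50).
ΣA = 3495.22 in², ΣAx_c = 136306.69 in³, ΣAy_c = 78642.35 in³.
x_c = 136306.69/3495.22 = 39.00 in; y_c = 78642.35/3495.22 = 22.50 in.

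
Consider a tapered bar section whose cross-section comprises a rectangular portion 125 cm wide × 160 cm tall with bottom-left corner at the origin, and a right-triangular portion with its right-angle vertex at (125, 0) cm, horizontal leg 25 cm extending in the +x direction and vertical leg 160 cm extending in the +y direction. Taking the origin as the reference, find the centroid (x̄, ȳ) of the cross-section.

rectangular portion: A = 125 × 160 = 20000.00, centroid at (62.50, 80.00).
triangular portion: A = ½·25·160 = 2000.00, centroid at (133.33, 53.33).
ΣA = 22000.00 cm², ΣAx̄ = 1516666.67 cm³, ΣAȳ = 1706666.67 cm³.
x̄ = 1516666.67/22000.00 = 68.94 cm; ȳ = 1706666.67/22000.00 = 77.58 cm.

x̄ = 68.94 cm, ȳ = 77.58 cm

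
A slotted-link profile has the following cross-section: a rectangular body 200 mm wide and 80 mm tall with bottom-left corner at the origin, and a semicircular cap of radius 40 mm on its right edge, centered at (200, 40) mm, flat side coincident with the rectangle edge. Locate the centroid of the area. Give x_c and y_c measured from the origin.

x_c = 115.88 mm, y_c = 40.00 mm

rectangular body: A = 200 × 80 = 16000.00, centroid at (100.00, 40.00).
semicircular end: A = ½π·40² = 2513.27, centroid at (216.98, 40.00).
ΣA = 18513.27 mm²
ΣAx_c = (16000.00)(100.00) + (2513.27)(216.98) = 2145321.49 mm³
ΣAy_c = (16000.00)(40.00) + (2513.27)(40.00) = 740530.96 mm³
x_c = 2145321.49 / 18513.27 = 115.88 mm
y_c = 740530.96 / 18513.27 = 40.00 mm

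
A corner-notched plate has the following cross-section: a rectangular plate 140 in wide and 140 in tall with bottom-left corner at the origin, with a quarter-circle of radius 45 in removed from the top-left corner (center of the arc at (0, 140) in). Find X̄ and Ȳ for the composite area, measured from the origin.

plate: A = 140 × 140 = 19600.00, centroid at (70.00, 70.00).
removed quarter-circle: A = −¼π·45² = -1590.43, centroid at (19.10, 120.90).
ΣA = 18009.57 in², ΣAX̄ = 1341625.00 in³, ΣAȲ = 1179714.62 in³.
X̄ = 1341625.00/18009.57 = 74.50 in; Ȳ = 1179714.62/18009.57 = 65.50 in.

X̄ = 74.50 in, Ȳ = 65.50 in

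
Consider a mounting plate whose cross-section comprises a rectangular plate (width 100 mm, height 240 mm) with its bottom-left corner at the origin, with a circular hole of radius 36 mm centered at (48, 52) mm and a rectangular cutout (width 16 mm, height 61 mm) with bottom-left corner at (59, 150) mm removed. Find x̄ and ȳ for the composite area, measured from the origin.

plate: A = 100 × 240 = 24000.00, centroid at (50.00, 120.00).
hole 1: A = −π·36² = -4071.50, centroid at (48.00, 52.00).
hole 2: A = −(16 × 61) = -976.00, centroid at (67.00, 180.50).
ΣA = 18952.50 mm²
ΣAx̄ = (24000.00)(50.00) + (-4071.50)(48.00) + (-976.00)(67.00) = 939175.80 mm³
ΣAȳ = (24000.00)(120.00) + (-4071.50)(52.00) + (-976.00)(180.50) = 2492113.79 mm³
x̄ = 939175.80 / 18952.50 = 49.55 mm
ȳ = 2492113.79 / 18952.50 = 131.49 mm

x̄ = 49.55 mm, ȳ = 131.49 mm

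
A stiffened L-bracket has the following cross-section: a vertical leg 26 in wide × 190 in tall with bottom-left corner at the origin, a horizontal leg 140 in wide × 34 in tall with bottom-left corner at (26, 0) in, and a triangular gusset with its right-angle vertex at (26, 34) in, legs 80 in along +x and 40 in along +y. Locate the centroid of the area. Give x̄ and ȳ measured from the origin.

x̄ = 53.58 in, ȳ = 55.39 in

vertical leg: A = 26 × 190 = 4940.00, centroid at (13.00, 95.00).
horizontal leg: A = 140 × 34 = 4760.00, centroid at (96.00, 17.00).
gusset: A = ½·80·40 = 1600.00, centroid at (52.67, 47.33).
ΣA = 11300.00 in²
ΣAx̄ = (4940.00)(13.00) + (4760.00)(96.00) + (1600.00)(52.67) = 605446.67 in³
ΣAȳ = (4940.00)(95.00) + (4760.00)(17.00) + (1600.00)(47.33) = 625953.33 in³
x̄ = 605446.67 / 11300.00 = 53.58 in
ȳ = 625953.33 / 11300.00 = 55.39 in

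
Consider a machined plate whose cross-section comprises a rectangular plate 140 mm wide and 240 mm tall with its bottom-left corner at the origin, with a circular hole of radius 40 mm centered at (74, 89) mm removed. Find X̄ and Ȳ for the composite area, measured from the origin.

plate: A = 140 × 240 = 33600.00, centroid at (70.00, 120.00).
hole: A = −π·40² = -5026.55, centroid at (74.00, 89.00).
ΣA = 28573.45 mm²
ΣAX̄ = (33600.00)(70.00) + (-5026.55)(74.00) = 1980035.43 mm³
ΣAȲ = (33600.00)(120.00) + (-5026.55)(89.00) = 3584637.21 mm³
X̄ = 1980035.43 / 28573.45 = 69.30 mm
Ȳ = 3584637.21 / 28573.45 = 125.45 mm

X̄ = 69.30 mm, Ȳ = 125.45 mm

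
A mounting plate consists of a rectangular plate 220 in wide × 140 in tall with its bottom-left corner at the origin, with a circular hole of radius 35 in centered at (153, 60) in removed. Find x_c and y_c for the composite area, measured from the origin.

plate: A = 220 × 140 = 30800.00, centroid at (110.00, 70.00).
hole: A = −π·35² = -3848.45, centroid at (153.00, 60.00).
ΣA = 26951.55 in²
ΣAx_c = (30800.00)(110.00) + (-3848.45)(153.00) = 2799187.00 in³
ΣAy_c = (30800.00)(70.00) + (-3848.45)(60.00) = 1925092.94 in³
x_c = 2799187.00 / 26951.55 = 103.86 in
y_c = 1925092.94 / 26951.55 = 71.43 in

x_c = 103.86 in, y_c = 71.43 in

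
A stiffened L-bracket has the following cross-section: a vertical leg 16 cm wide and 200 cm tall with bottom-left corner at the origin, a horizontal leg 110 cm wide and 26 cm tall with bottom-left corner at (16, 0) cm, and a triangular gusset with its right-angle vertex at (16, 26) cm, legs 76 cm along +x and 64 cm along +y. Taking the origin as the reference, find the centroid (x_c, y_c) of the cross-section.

x_c = 38.76 cm, y_c = 55.62 cm

vertical leg: A = 16 × 200 = 3200.00, centroid at (8.00, 100.00).
horizontal leg: A = 110 × 26 = 2860.00, centroid at (71.00, 13.00).
gusset: A = ½·76·64 = 2432.00, centroid at (41.33, 47.33).
ΣA = 8492.00 cm²
ΣAx_c = (3200.00)(8.00) + (2860.00)(71.00) + (2432.00)(41.33) = 329182.67 cm³
ΣAy_c = (3200.00)(100.00) + (2860.00)(13.00) + (2432.00)(47.33) = 472294.67 cm³
x_c = 329182.67 / 8492.00 = 38.76 cm
y_c = 472294.67 / 8492.00 = 55.62 cm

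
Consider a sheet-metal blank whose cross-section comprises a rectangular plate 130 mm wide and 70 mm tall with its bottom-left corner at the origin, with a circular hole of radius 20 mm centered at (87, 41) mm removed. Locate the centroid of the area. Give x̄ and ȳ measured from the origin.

plate: A = 130 × 70 = 9100.00, centroid at (65.00, 35.00).
hole: A = −π·20² = -1256.64, centroid at (87.00, 41.00).
ΣA = 7843.36 mm², ΣAx̄ = 482172.58 mm³, ΣAȳ = 266977.88 mm³.
x̄ = 482172.58/7843.36 = 61.48 mm; ȳ = 266977.88/7843.36 = 34.04 mm.

x̄ = 61.48 mm, ȳ = 34.04 mm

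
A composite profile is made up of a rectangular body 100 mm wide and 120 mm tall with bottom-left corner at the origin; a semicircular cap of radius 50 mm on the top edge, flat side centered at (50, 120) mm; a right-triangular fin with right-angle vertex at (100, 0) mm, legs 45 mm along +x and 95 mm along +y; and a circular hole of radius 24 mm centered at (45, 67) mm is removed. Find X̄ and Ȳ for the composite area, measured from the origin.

X̄ = 59.10 mm, Ȳ = 75.12 mm

rectangular body: A = 100 × 120 = 12000.00, centroid at (50.00, 60.00).
semicircular top: A = ½π·50² = 3926.99, centroid at (50.00, 141.22).
triangular fin: A = ½·45·95 = 2137.50, centroid at (115.00, 31.67).
hole: A = −π·24² = -1809.56, centroid at (45.00, 67.00).
ΣA = 16254.93 mm²
ΣAX̄ = (12000.00)(50.00) + (3926.99)(50.00) + (2137.50)(115.00) + (-1809.56)(45.00) = 960731.96 mm³
ΣAȲ = (12000.00)(60.00) + (3926.99)(141.22) + (2137.50)(31.67) + (-1809.56)(67.00) = 1221019.39 mm³
X̄ = 960731.96 / 16254.93 = 59.10 mm
Ȳ = 1221019.39 / 16254.93 = 75.12 mm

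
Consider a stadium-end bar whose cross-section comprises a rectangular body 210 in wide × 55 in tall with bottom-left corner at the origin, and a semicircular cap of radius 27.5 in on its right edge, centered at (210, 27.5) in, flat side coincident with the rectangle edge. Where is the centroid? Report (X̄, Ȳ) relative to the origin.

X̄ = 115.88 in, Ȳ = 27.50 in

rectangular body: A = 210 × 55 = 11550.00, centroid at (105.00, 27.50).
semicircular end: A = ½π·27.5² = 1187.91, centroid at (221.67, 27.50).
ΣA = 12737.91 in², ΣAX̄ = 1476076.67 in³, ΣAȲ = 350292.65 in³.
X̄ = 1476076.67/12737.91 = 115.88 in; Ȳ = 350292.65/12737.91 = 27.50 in.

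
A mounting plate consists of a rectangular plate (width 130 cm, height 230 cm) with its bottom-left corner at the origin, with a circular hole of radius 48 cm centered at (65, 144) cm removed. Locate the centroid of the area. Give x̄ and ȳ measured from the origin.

Part | A | x̄ᵢ | ȳᵢ | A·x̄ᵢ | A·ȳᵢ
plate | 29900.00 | 65.00 | 115.00 | 1943500.00 | 3438500.00
hole | -7238.23 | 65.00 | 144.00 | -470484.92 | -1042305.04
Σ | 22661.77 |  |  | 1473015.08 | 2396194.96
x̄ = 1473015.08 / 22661.77 = 65.00 cm
ȳ = 2396194.96 / 22661.77 = 105.74 cm

x̄ = 65.00 cm, ȳ = 105.74 cm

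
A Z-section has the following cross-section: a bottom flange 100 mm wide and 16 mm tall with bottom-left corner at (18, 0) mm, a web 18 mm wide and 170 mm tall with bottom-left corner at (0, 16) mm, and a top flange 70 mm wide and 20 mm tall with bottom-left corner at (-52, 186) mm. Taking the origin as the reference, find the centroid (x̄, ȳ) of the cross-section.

x̄ = 18.57 mm, ȳ = 98.39 mm

bottom flange: A = 100 × 16 = 1600.00, centroid at (68.00, 8.00).
web: A = 18 × 170 = 3060.00, centroid at (9.00, 101.00).
top flange: A = 70 × 20 = 1400.00, centroid at (-17.00, 196.00).
ΣA = 6060.00 mm²
ΣAx̄ = (1600.00)(68.00) + (3060.00)(9.00) + (1400.00)(-17.00) = 112540.00 mm³
ΣAȳ = (1600.00)(8.00) + (3060.00)(101.00) + (1400.00)(196.00) = 596260.00 mm³
x̄ = 112540.00 / 6060.00 = 18.57 mm
ȳ = 596260.00 / 6060.00 = 98.39 mm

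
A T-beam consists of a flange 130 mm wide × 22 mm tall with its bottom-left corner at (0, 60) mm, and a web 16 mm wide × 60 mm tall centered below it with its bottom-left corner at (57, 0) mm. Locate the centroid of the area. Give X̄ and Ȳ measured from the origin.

X̄ = 65.00 mm, Ȳ = 60.70 mm

Part | A | x̄ᵢ | ȳᵢ | A·x̄ᵢ | A·ȳᵢ
web | 960.00 | 65.00 | 30.00 | 62400.00 | 28800.00
flange | 2860.00 | 65.00 | 71.00 | 185900.00 | 203060.00
Σ | 3820.00 |  |  | 248300.00 | 231860.00
X̄ = 248300.00 / 3820.00 = 65.00 mm
Ȳ = 231860.00 / 3820.00 = 60.70 mm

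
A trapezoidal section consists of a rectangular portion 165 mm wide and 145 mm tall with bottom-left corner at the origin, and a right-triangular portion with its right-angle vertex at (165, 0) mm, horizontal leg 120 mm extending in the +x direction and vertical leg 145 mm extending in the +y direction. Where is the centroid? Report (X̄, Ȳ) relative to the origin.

X̄ = 115.17 mm, Ȳ = 66.06 mm

rectangular portion: A = 165 × 145 = 23925.00, centroid at (82.50, 72.50).
triangular portion: A = ½·120·145 = 8700.00, centroid at (205.00, 48.33).
ΣA = 32625.00 mm²
ΣAX̄ = (23925.00)(82.50) + (8700.00)(205.00) = 3757312.50 mm³
ΣAȲ = (23925.00)(72.50) + (8700.00)(48.33) = 2155062.50 mm³
X̄ = 3757312.50 / 32625.00 = 115.17 mm
Ȳ = 2155062.50 / 32625.00 = 66.06 mm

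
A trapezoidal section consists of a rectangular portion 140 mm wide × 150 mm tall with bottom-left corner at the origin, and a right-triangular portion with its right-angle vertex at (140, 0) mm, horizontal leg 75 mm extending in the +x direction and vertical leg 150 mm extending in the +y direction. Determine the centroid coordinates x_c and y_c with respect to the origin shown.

x_c = 90.07 mm, y_c = 69.72 mm

rectangular portion: A = 140 × 150 = 21000.00, centroid at (70.00, 75.00).
triangular portion: A = ½·75·150 = 5625.00, centroid at (165.00, 50.00).
ΣA = 26625.00 mm², ΣAx_c = 2398125.00 mm³, ΣAy_c = 1856250.00 mm³.
x_c = 2398125.00/26625.00 = 90.07 mm; y_c = 1856250.00/26625.00 = 69.72 mm.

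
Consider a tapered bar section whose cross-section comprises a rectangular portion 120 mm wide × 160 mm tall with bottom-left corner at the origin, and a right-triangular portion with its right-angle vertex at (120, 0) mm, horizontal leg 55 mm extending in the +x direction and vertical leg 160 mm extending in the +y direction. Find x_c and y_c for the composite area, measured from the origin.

Part | A | x̄ᵢ | ȳᵢ | A·x̄ᵢ | A·ȳᵢ
rectangular portion | 19200.00 | 60.00 | 80.00 | 1152000.00 | 1536000.00
triangular portion | 4400.00 | 138.33 | 53.33 | 608666.67 | 234666.67
Σ | 23600.00 |  |  | 1760666.67 | 1770666.67
x_c = 1760666.67 / 23600.00 = 74.60 mm
y_c = 1770666.67 / 23600.00 = 75.03 mm

x_c = 74.60 mm, y_c = 75.03 mm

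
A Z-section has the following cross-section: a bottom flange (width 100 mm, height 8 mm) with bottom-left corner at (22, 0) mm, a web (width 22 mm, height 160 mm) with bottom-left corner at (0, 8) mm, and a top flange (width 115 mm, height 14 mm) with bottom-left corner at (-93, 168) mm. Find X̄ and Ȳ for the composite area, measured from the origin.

bottom flange: A = 100 × 8 = 800.00, centroid at (72.00, 4.00).
web: A = 22 × 160 = 3520.00, centroid at (11.00, 88.00).
top flange: A = 115 × 14 = 1610.00, centroid at (-35.50, 175.00).
ΣA = 5930.00 mm²
ΣAX̄ = (800.00)(72.00) + (3520.00)(11.00) + (1610.00)(-35.50) = 39165.00 mm³
ΣAȲ = (800.00)(4.00) + (3520.00)(88.00) + (1610.00)(175.00) = 594710.00 mm³
X̄ = 39165.00 / 5930.00 = 6.60 mm
Ȳ = 594710.00 / 5930.00 = 100.29 mm

X̄ = 6.60 mm, Ȳ = 100.29 mm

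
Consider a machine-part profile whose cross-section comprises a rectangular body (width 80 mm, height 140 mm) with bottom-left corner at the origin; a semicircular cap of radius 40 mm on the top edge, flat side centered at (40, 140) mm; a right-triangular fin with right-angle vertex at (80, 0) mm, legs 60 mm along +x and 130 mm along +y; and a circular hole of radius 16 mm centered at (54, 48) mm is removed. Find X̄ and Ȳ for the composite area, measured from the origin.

X̄ = 53.25 mm, Ȳ = 77.87 mm

Part | A | x̄ᵢ | ȳᵢ | A·x̄ᵢ | A·ȳᵢ
rectangular body | 11200.00 | 40.00 | 70.00 | 448000.00 | 784000.00
semicircular top | 2513.27 | 40.00 | 156.98 | 100530.96 | 394525.04
triangular fin | 3900.00 | 100.00 | 43.33 | 390000.00 | 169000.00
hole | -804.25 | 54.00 | 48.00 | -43429.38 | -38603.89
Σ | 16809.03 |  |  | 895101.59 | 1308921.15
X̄ = 895101.59 / 16809.03 = 53.25 mm
Ȳ = 1308921.15 / 16809.03 = 77.87 mm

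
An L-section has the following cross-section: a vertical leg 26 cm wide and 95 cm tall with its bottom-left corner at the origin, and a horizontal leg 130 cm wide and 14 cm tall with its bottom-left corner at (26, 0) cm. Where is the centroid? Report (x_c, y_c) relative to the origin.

vertical leg: A = 26 × 95 = 2470.00, centroid at (13.00, 47.50).
horizontal leg: A = 130 × 14 = 1820.00, centroid at (91.00, 7.00).
ΣA = 4290.00 cm²
ΣAx_c = (2470.00)(13.00) + (1820.00)(91.00) = 197730.00 cm³
ΣAy_c = (2470.00)(47.50) + (1820.00)(7.00) = 130065.00 cm³
x_c = 197730.00 / 4290.00 = 46.09 cm
y_c = 130065.00 / 4290.00 = 30.32 cm

x_c = 46.09 cm, y_c = 30.32 cm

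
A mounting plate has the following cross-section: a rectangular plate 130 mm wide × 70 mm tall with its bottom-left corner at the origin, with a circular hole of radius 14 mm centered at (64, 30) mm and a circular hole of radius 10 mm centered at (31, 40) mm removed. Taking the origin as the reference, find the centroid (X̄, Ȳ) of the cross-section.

Part | A | x̄ᵢ | ȳᵢ | A·x̄ᵢ | A·ȳᵢ
plate | 9100.00 | 65.00 | 35.00 | 591500.00 | 318500.00
hole 1 | -615.75 | 64.00 | 30.00 | -39408.14 | -18472.56
hole 2 | -314.16 | 31.00 | 40.00 | -9738.94 | -12566.37
Σ | 8170.09 |  |  | 542352.92 | 287461.06
X̄ = 542352.92 / 8170.09 = 66.38 mm
Ȳ = 287461.06 / 8170.09 = 35.18 mm

X̄ = 66.38 mm, Ȳ = 35.18 mm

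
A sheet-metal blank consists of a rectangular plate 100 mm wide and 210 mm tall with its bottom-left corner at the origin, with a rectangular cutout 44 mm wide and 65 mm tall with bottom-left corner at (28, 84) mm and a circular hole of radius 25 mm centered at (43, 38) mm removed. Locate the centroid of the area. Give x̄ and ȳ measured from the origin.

x̄ = 50.85 mm, ȳ = 111.10 mm

Part | A | x̄ᵢ | ȳᵢ | A·x̄ᵢ | A·ȳᵢ
plate | 21000.00 | 50.00 | 105.00 | 1050000.00 | 2205000.00
hole 1 | -2860.00 | 50.00 | 116.50 | -143000.00 | -333190.00
hole 2 | -1963.50 | 43.00 | 38.00 | -84430.30 | -74612.83
Σ | 16176.50 |  |  | 822569.70 | 1797197.17
x̄ = 822569.70 / 16176.50 = 50.85 mm
ȳ = 1797197.17 / 16176.50 = 111.10 mm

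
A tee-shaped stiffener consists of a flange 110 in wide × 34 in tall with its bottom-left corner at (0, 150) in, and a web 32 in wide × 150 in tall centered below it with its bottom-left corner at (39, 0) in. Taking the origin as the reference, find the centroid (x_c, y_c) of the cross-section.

Part | A | x̄ᵢ | ȳᵢ | A·x̄ᵢ | A·ȳᵢ
web | 4800.00 | 55.00 | 75.00 | 264000.00 | 360000.00
flange | 3740.00 | 55.00 | 167.00 | 205700.00 | 624580.00
Σ | 8540.00 |  |  | 469700.00 | 984580.00
x_c = 469700.00 / 8540.00 = 55.00 in
y_c = 984580.00 / 8540.00 = 115.29 in

x_c = 55.00 in, y_c = 115.29 in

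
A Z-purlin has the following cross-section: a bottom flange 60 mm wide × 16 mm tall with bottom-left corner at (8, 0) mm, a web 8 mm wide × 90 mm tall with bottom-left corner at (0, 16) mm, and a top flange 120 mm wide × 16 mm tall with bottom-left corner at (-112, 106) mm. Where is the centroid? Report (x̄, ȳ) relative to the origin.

x̄ = -16.80 mm, ȳ = 75.13 mm

bottom flange: A = 60 × 16 = 960.00, centroid at (38.00, 8.00).
web: A = 8 × 90 = 720.00, centroid at (4.00, 61.00).
top flange: A = 120 × 16 = 1920.00, centroid at (-52.00, 114.00).
ΣA = 3600.00 mm², ΣAx̄ = -60480.00 mm³, ΣAȳ = 270480.00 mm³.
x̄ = -60480.00/3600.00 = -16.80 mm; ȳ = 270480.00/3600.00 = 75.13 mm.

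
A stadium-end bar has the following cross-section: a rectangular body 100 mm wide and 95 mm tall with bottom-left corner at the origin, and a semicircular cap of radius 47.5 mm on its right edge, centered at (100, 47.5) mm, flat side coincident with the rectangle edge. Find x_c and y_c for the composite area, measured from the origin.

x_c = 69.06 mm, y_c = 47.50 mm

rectangular body: A = 100 × 95 = 9500.00, centroid at (50.00, 47.50).
semicircular end: A = ½π·47.5² = 3544.11, centroid at (120.16, 47.50).
ΣA = 13044.11 mm², ΣAx_c = 900858.84 mm³, ΣAy_c = 619595.19 mm³.
x_c = 900858.84/13044.11 = 69.06 mm; y_c = 619595.19/13044.11 = 47.50 mm.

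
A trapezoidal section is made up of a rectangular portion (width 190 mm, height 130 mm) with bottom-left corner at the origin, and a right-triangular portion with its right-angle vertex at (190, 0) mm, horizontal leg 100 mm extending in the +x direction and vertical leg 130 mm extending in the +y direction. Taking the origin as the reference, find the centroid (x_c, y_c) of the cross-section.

rectangular portion: A = 190 × 130 = 24700.00, centroid at (95.00, 65.00).
triangular portion: A = ½·100·130 = 6500.00, centroid at (223.33, 43.33).
ΣA = 31200.00 mm²
ΣAx_c = (24700.00)(95.00) + (6500.00)(223.33) = 3798166.67 mm³
ΣAy_c = (24700.00)(65.00) + (6500.00)(43.33) = 1887166.67 mm³
x_c = 3798166.67 / 31200.00 = 121.74 mm
y_c = 1887166.67 / 31200.00 = 60.49 mm

x_c = 121.74 mm, y_c = 60.49 mm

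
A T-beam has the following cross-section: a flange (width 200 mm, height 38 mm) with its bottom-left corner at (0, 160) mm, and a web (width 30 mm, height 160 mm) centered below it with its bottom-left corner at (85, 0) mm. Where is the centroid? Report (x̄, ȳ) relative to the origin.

web: A = 30 × 160 = 4800.00, centroid at (100.00, 80.00).
flange: A = 200 × 38 = 7600.00, centroid at (100.00, 179.00).
ΣA = 12400.00 mm², ΣAx̄ = 1240000.00 mm³, ΣAȳ = 1744400.00 mm³.
x̄ = 1240000.00/12400.00 = 100.00 mm; ȳ = 1744400.00/12400.00 = 140.68 mm.

x̄ = 100.00 mm, ȳ = 140.68 mm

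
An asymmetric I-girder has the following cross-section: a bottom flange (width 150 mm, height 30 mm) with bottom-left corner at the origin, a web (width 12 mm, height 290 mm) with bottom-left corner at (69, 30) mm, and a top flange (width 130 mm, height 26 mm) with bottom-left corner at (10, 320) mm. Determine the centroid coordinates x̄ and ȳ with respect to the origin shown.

bottom flange: A = 150 × 30 = 4500.00, centroid at (75.00, 15.00).
web: A = 12 × 290 = 3480.00, centroid at (75.00, 175.00).
top flange: A = 130 × 26 = 3380.00, centroid at (75.00, 333.00).
ΣA = 11360.00 mm², ΣAx̄ = 852000.00 mm³, ΣAȳ = 1802040.00 mm³.
x̄ = 852000.00/11360.00 = 75.00 mm; ȳ = 1802040.00/11360.00 = 158.63 mm.

x̄ = 75.00 mm, ȳ = 158.63 mm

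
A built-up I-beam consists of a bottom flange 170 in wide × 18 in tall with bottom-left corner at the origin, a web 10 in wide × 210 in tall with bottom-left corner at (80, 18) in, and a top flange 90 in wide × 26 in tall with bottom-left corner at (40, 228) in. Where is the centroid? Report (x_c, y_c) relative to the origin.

Part | A | x̄ᵢ | ȳᵢ | A·x̄ᵢ | A·ȳᵢ
bottom flange | 3060.00 | 85.00 | 9.00 | 260100.00 | 27540.00
web | 2100.00 | 85.00 | 123.00 | 178500.00 | 258300.00
top flange | 2340.00 | 85.00 | 241.00 | 198900.00 | 563940.00
Σ | 7500.00 |  |  | 637500.00 | 849780.00
x_c = 637500.00 / 7500.00 = 85.00 in
y_c = 849780.00 / 7500.00 = 113.30 in

x_c = 85.00 in, y_c = 113.30 in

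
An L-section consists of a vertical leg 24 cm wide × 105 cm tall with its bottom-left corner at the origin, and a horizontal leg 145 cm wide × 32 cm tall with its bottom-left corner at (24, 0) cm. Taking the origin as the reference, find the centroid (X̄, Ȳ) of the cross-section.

X̄ = 66.76 cm, Ȳ = 28.85 cm

vertical leg: A = 24 × 105 = 2520.00, centroid at (12.00, 52.50).
horizontal leg: A = 145 × 32 = 4640.00, centroid at (96.50, 16.00).
ΣA = 7160.00 cm², ΣAX̄ = 478000.00 cm³, ΣAȲ = 206540.00 cm³.
X̄ = 478000.00/7160.00 = 66.76 cm; Ȳ = 206540.00/7160.00 = 28.85 cm.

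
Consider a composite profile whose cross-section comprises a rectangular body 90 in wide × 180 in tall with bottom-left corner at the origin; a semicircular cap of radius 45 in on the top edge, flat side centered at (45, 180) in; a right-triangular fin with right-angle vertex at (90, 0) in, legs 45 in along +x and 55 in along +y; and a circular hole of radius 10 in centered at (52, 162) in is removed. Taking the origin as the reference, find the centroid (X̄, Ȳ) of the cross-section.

X̄ = 48.55 in, Ȳ = 101.61 in

rectangular body: A = 90 × 180 = 16200.00, centroid at (45.00, 90.00).
semicircular top: A = ½π·45² = 3180.86, centroid at (45.00, 199.10).
triangular fin: A = ½·45·55 = 1237.50, centroid at (105.00, 18.33).
hole: A = −π·10² = -314.16, centroid at (52.00, 162.00).
ΣA = 20304.20 in²
ΣAX̄ = (16200.00)(45.00) + (3180.86)(45.00) + (1237.50)(105.00) + (-314.16)(52.00) = 985740.03 in³
ΣAȲ = (16200.00)(90.00) + (3180.86)(199.10) + (1237.50)(18.33) + (-314.16)(162.00) = 2063098.96 in³
X̄ = 985740.03 / 20304.20 = 48.55 in
Ȳ = 2063098.96 / 20304.20 = 101.61 in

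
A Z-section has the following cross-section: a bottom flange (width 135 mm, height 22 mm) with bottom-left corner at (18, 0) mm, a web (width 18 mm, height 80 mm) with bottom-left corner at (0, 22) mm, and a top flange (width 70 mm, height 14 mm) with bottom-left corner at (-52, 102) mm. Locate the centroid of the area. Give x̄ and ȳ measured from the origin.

x̄ = 46.43 mm, ȳ = 42.44 mm

bottom flange: A = 135 × 22 = 2970.00, centroid at (85.50, 11.00).
web: A = 18 × 80 = 1440.00, centroid at (9.00, 62.00).
top flange: A = 70 × 14 = 980.00, centroid at (-17.00, 109.00).
ΣA = 5390.00 mm², ΣAx̄ = 250235.00 mm³, ΣAȳ = 228770.00 mm³.
x̄ = 250235.00/5390.00 = 46.43 mm; ȳ = 228770.00/5390.00 = 42.44 mm.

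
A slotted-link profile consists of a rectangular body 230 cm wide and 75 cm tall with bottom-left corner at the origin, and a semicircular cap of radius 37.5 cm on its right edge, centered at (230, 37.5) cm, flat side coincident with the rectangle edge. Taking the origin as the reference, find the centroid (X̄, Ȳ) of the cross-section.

Part | A | x̄ᵢ | ȳᵢ | A·x̄ᵢ | A·ȳᵢ
rectangular body | 17250.00 | 115.00 | 37.50 | 1983750.00 | 646875.00
semicircular end | 2208.93 | 245.92 | 37.50 | 543210.69 | 82834.96
Σ | 19458.93 |  |  | 2526960.69 | 729709.96
X̄ = 2526960.69 / 19458.93 = 129.86 cm
Ȳ = 729709.96 / 19458.93 = 37.50 cm

X̄ = 129.86 cm, Ȳ = 37.50 cm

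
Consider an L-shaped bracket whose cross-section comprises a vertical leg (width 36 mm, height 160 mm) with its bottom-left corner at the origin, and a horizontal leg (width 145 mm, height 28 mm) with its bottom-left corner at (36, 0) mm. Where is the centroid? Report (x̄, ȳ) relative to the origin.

vertical leg: A = 36 × 160 = 5760.00, centroid at (18.00, 80.00).
horizontal leg: A = 145 × 28 = 4060.00, centroid at (108.50, 14.00).
ΣA = 9820.00 mm²
ΣAx̄ = (5760.00)(18.00) + (4060.00)(108.50) = 544190.00 mm³
ΣAȳ = (5760.00)(80.00) + (4060.00)(14.00) = 517640.00 mm³
x̄ = 544190.00 / 9820.00 = 55.42 mm
ȳ = 517640.00 / 9820.00 = 52.71 mm

x̄ = 55.42 mm, ȳ = 52.71 mm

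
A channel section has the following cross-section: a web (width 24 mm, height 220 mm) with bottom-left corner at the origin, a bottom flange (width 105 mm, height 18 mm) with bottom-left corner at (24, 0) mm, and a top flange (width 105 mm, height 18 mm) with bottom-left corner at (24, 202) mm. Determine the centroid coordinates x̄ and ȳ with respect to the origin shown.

x̄ = 38.91 mm, ȳ = 110.00 mm

Part | A | x̄ᵢ | ȳᵢ | A·x̄ᵢ | A·ȳᵢ
web | 5280.00 | 12.00 | 110.00 | 63360.00 | 580800.00
bottom flange | 1890.00 | 76.50 | 9.00 | 144585.00 | 17010.00
top flange | 1890.00 | 76.50 | 211.00 | 144585.00 | 398790.00
Σ | 9060.00 |  |  | 352530.00 | 996600.00
x̄ = 352530.00 / 9060.00 = 38.91 mm
ȳ = 996600.00 / 9060.00 = 110.00 mm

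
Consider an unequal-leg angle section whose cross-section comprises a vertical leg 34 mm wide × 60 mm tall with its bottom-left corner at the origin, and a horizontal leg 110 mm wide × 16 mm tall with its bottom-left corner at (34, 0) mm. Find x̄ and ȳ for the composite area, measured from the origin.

vertical leg: A = 34 × 60 = 2040.00, centroid at (17.00, 30.00).
horizontal leg: A = 110 × 16 = 1760.00, centroid at (89.00, 8.00).
ΣA = 3800.00 mm², ΣAx̄ = 191320.00 mm³, ΣAȳ = 75280.00 mm³.
x̄ = 191320.00/3800.00 = 50.35 mm; ȳ = 75280.00/3800.00 = 19.81 mm.

x̄ = 50.35 mm, ȳ = 19.81 mm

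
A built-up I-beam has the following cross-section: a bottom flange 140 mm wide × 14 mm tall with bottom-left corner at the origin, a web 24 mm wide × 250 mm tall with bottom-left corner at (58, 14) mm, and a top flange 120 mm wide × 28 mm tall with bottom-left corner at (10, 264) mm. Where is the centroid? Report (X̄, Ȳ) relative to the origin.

Part | A | x̄ᵢ | ȳᵢ | A·x̄ᵢ | A·ȳᵢ
bottom flange | 1960.00 | 70.00 | 7.00 | 137200.00 | 13720.00
web | 6000.00 | 70.00 | 139.00 | 420000.00 | 834000.00
top flange | 3360.00 | 70.00 | 278.00 | 235200.00 | 934080.00
Σ | 11320.00 |  |  | 792400.00 | 1781800.00
X̄ = 792400.00 / 11320.00 = 70.00 mm
Ȳ = 1781800.00 / 11320.00 = 157.40 mm

X̄ = 70.00 mm, Ȳ = 157.40 mm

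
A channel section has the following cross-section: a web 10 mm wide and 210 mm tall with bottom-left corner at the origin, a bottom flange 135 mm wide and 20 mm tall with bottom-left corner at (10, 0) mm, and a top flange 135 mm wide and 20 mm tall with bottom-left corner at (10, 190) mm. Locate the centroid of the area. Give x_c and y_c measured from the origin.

web: A = 10 × 210 = 2100.00, centroid at (5.00, 105.00).
bottom flange: A = 135 × 20 = 2700.00, centroid at (77.50, 10.00).
top flange: A = 135 × 20 = 2700.00, centroid at (77.50, 200.00).
ΣA = 7500.00 mm², ΣAx_c = 429000.00 mm³, ΣAy_c = 787500.00 mm³.
x_c = 429000.00/7500.00 = 57.20 mm; y_c = 787500.00/7500.00 = 105.00 mm.

x_c = 57.20 mm, y_c = 105.00 mm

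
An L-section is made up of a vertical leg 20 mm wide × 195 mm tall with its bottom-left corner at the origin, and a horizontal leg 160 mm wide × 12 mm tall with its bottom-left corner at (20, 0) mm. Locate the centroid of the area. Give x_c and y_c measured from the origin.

vertical leg: A = 20 × 195 = 3900.00, centroid at (10.00, 97.50).
horizontal leg: A = 160 × 12 = 1920.00, centroid at (100.00, 6.00).
ΣA = 5820.00 mm², ΣAx_c = 231000.00 mm³, ΣAy_c = 391770.00 mm³.
x_c = 231000.00/5820.00 = 39.69 mm; y_c = 391770.00/5820.00 = 67.31 mm.

x_c = 39.69 mm, y_c = 67.31 mm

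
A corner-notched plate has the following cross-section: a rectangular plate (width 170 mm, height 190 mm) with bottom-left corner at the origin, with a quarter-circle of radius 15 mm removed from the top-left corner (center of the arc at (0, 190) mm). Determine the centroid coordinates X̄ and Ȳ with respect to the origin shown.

X̄ = 85.43 mm, Ȳ = 94.51 mm

Part | A | x̄ᵢ | ȳᵢ | A·x̄ᵢ | A·ȳᵢ
plate | 32300.00 | 85.00 | 95.00 | 2745500.00 | 3068500.00
removed quarter-circle | -176.71 | 6.37 | 183.63 | -1125.00 | -32450.77
Σ | 32123.29 |  |  | 2744375.00 | 3036049.23
X̄ = 2744375.00 / 32123.29 = 85.43 mm
Ȳ = 3036049.23 / 32123.29 = 94.51 mm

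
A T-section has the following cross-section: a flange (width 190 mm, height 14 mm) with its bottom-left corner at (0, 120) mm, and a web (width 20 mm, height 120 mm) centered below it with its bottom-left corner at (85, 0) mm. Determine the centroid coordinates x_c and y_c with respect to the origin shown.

web: A = 20 × 120 = 2400.00, centroid at (95.00, 60.00).
flange: A = 190 × 14 = 2660.00, centroid at (95.00, 127.00).
ΣA = 5060.00 mm²
ΣAx_c = (2400.00)(95.00) + (2660.00)(95.00) = 480700.00 mm³
ΣAy_c = (2400.00)(60.00) + (2660.00)(127.00) = 481820.00 mm³
x_c = 480700.00 / 5060.00 = 95.00 mm
y_c = 481820.00 / 5060.00 = 95.22 mm

x_c = 95.00 mm, y_c = 95.22 mm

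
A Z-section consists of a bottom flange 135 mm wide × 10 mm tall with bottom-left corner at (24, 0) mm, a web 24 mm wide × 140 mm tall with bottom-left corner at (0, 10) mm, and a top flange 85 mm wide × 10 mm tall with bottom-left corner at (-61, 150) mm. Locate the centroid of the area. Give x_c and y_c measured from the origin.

x_c = 26.64 mm, y_c = 73.26 mm

bottom flange: A = 135 × 10 = 1350.00, centroid at (91.50, 5.00).
web: A = 24 × 140 = 3360.00, centroid at (12.00, 80.00).
top flange: A = 85 × 10 = 850.00, centroid at (-18.50, 155.00).
ΣA = 5560.00 mm²
ΣAx_c = (1350.00)(91.50) + (3360.00)(12.00) + (850.00)(-18.50) = 148120.00 mm³
ΣAy_c = (1350.00)(5.00) + (3360.00)(80.00) + (850.00)(155.00) = 407300.00 mm³
x_c = 148120.00 / 5560.00 = 26.64 mm
y_c = 407300.00 / 5560.00 = 73.26 mm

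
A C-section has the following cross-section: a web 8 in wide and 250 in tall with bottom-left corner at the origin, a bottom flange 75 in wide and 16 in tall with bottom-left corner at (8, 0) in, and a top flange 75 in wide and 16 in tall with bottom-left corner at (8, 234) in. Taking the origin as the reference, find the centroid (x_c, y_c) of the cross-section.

x_c = 26.64 in, y_c = 125.00 in

Part | A | x̄ᵢ | ȳᵢ | A·x̄ᵢ | A·ȳᵢ
web | 2000.00 | 4.00 | 125.00 | 8000.00 | 250000.00
bottom flange | 1200.00 | 45.50 | 8.00 | 54600.00 | 9600.00
top flange | 1200.00 | 45.50 | 242.00 | 54600.00 | 290400.00
Σ | 4400.00 |  |  | 117200.00 | 550000.00
x_c = 117200.00 / 4400.00 = 26.64 in
y_c = 550000.00 / 4400.00 = 125.00 in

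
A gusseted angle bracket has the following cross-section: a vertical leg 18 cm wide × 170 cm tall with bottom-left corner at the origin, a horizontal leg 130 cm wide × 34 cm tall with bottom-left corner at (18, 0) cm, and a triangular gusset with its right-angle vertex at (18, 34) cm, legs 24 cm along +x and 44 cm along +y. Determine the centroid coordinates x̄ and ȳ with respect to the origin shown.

Part | A | x̄ᵢ | ȳᵢ | A·x̄ᵢ | A·ȳᵢ
vertical leg | 3060.00 | 9.00 | 85.00 | 27540.00 | 260100.00
horizontal leg | 4420.00 | 83.00 | 17.00 | 366860.00 | 75140.00
gusset | 528.00 | 26.00 | 48.67 | 13728.00 | 25696.00
Σ | 8008.00 |  |  | 408128.00 | 360936.00
x̄ = 408128.00 / 8008.00 = 50.97 cm
ȳ = 360936.00 / 8008.00 = 45.07 cm

x̄ = 50.97 cm, ȳ = 45.07 cm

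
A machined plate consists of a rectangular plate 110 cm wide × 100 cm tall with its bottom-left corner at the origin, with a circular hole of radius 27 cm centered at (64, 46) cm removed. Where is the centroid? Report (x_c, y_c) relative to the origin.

x_c = 52.63 cm, y_c = 51.05 cm

plate: A = 110 × 100 = 11000.00, centroid at (55.00, 50.00).
hole: A = −π·27² = -2290.22, centroid at (64.00, 46.00).
ΣA = 8709.78 cm²
ΣAx_c = (11000.00)(55.00) + (-2290.22)(64.00) = 458425.85 cm³
ΣAy_c = (11000.00)(50.00) + (-2290.22)(46.00) = 444649.83 cm³
x_c = 458425.85 / 8709.78 = 52.63 cm
y_c = 444649.83 / 8709.78 = 51.05 cm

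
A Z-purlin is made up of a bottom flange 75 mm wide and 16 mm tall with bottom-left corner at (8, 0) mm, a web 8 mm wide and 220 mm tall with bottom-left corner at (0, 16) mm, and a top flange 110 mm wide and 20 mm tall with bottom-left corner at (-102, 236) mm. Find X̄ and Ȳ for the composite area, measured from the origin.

X̄ = -8.09 mm, Ȳ = 149.72 mm

bottom flange: A = 75 × 16 = 1200.00, centroid at (45.50, 8.00).
web: A = 8 × 220 = 1760.00, centroid at (4.00, 126.00).
top flange: A = 110 × 20 = 2200.00, centroid at (-47.00, 246.00).
ΣA = 5160.00 mm²
ΣAX̄ = (1200.00)(45.50) + (1760.00)(4.00) + (2200.00)(-47.00) = -41760.00 mm³
ΣAȲ = (1200.00)(8.00) + (1760.00)(126.00) + (2200.00)(246.00) = 772560.00 mm³
X̄ = -41760.00 / 5160.00 = -8.09 mm
Ȳ = 772560.00 / 5160.00 = 149.72 mm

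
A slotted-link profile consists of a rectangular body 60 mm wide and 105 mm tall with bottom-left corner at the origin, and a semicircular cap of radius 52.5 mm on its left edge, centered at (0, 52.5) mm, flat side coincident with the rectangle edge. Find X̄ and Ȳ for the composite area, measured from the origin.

X̄ = 8.71 mm, Ȳ = 52.50 mm

Part | A | x̄ᵢ | ȳᵢ | A·x̄ᵢ | A·ȳᵢ
rectangular body | 6300.00 | 30.00 | 52.50 | 189000.00 | 330750.00
semicircular end | 4329.51 | -22.28 | 52.50 | -96468.75 | 227299.14
Σ | 10629.51 |  |  | 92531.25 | 558049.14
X̄ = 92531.25 / 10629.51 = 8.71 mm
Ȳ = 558049.14 / 10629.51 = 52.50 mm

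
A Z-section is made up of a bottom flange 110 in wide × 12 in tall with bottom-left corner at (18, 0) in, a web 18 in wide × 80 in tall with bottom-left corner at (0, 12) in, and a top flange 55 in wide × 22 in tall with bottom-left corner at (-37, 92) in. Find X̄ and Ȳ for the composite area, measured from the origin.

X̄ = 24.64 in, Ȳ = 52.25 in

Part | A | x̄ᵢ | ȳᵢ | A·x̄ᵢ | A·ȳᵢ
bottom flange | 1320.00 | 73.00 | 6.00 | 96360.00 | 7920.00
web | 1440.00 | 9.00 | 52.00 | 12960.00 | 74880.00
top flange | 1210.00 | -9.50 | 103.00 | -11495.00 | 124630.00
Σ | 3970.00 |  |  | 97825.00 | 207430.00
X̄ = 97825.00 / 3970.00 = 24.64 in
Ȳ = 207430.00 / 3970.00 = 52.25 in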